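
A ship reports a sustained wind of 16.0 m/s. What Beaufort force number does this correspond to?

16.0 m/s lies in the Beaufort 7 band (near gale, 13.9–17.1 m/s).

Beaufort force 7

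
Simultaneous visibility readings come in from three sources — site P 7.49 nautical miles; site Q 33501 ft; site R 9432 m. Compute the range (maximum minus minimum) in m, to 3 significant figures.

4440 m

site P: 7.49 nmi = 13871.48 m.
site Q: 33501 ft = 10211.10 m.
Spread: 13871.48 − 9432.00 = 4440 m.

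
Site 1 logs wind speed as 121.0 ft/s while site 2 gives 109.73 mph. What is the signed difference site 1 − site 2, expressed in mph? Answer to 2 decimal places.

site 1: 121.0 ft/s = 82.5000 mph.
Difference: 82.5000 − 109.7300 = -27.23 mph.

-27.23 mph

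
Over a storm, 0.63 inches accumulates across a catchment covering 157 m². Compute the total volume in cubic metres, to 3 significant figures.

Depth: 0.63 in × 25.4 = 16.002 mm.
1 mm over 1 m² is 1 L, so volume = 16.002 × 157 = 2512.314 L = 2.51 m³.

2.51 cubic metres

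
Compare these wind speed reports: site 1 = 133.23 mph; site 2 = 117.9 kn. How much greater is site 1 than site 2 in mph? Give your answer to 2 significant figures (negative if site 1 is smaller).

-2.4 mph

site 2: 117.9 kt = 135.677 mph.
Difference: 133.230 − 135.677 = -2.4 mph.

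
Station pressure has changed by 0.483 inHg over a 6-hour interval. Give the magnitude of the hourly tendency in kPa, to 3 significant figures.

0.273 kPa per hour

0.483 inHg / 6 h × 3.38639 kPa/inHg = 0.273 kPa/h.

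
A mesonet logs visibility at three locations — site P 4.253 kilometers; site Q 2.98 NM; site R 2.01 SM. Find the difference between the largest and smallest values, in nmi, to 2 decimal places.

site P: 4.253 km = 2.2964 nmi.
site R: 2.01 SM = 1.7466 nmi.
Spread: 2.9800 − 1.7466 = 1.23 nmi.

1.23 nmi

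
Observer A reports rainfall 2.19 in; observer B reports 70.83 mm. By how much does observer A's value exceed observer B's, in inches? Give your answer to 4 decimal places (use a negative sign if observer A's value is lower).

observer B: 70.83 mm = 2.788583 in.
Difference: 2.190000 − 2.788583 = -0.5986 in.

-0.5986 in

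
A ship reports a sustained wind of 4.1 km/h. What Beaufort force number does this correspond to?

Beaufort force 1

4.1 km/h = 1.1 m/s, which is Beaufort 1 (light air, 0.3–1.5 m/s).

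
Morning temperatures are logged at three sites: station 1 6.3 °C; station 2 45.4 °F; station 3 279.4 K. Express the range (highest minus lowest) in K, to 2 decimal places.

station 2: 45.4 °F = 7.444 °C.
station 3: 279.4 K = 6.250 °C.
Spread: 7.444 − 6.250 = 1.194 °C.

1.19 K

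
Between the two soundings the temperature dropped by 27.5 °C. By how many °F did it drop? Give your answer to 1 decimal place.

49.5 °F

For a temperature change the 32° offset cancels: Δ°F = 27.5 × 1.8 = 49.5 °F.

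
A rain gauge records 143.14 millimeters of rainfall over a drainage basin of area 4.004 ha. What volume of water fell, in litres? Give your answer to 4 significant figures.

Area: 4.004 ha = 40040 m².
1 mm over 1 m² is 1 L, so volume = 143.14 × 40040 = 5731325.6 L ≈ 5731000 L.

5731000 litres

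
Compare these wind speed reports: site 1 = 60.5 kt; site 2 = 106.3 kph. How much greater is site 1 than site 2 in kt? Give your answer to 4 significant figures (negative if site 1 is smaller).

site 2: 106.3 km/h = 57.39741 kt.
Difference: 60.50000 − 57.39741 = 3.103 kt.

3.103 kt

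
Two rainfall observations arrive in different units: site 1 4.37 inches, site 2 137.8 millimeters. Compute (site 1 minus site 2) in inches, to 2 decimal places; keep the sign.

site 2: 137.8 mm = 5.4252 in.
Difference: 4.3700 − 5.4252 = -1.06 in.

-1.06 in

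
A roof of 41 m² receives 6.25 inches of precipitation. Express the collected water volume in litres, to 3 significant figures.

Depth: 6.25 in × 25.4 = 158.75 mm.
1 mm over 1 m² is 1 L, so volume = 158.75 × 41 = 6508.75 L ≈ 6510 L.

6510 litres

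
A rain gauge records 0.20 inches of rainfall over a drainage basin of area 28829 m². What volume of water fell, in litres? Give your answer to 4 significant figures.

Depth: 0.20 in × 25.4 = 5.08 mm.
1 mm over 1 m² is 1 L, so volume = 5.08 × 28829 = 146451.32 L ≈ 146500 L.

146500 litres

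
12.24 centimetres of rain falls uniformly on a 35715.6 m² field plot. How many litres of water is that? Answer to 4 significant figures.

Depth: 12.24 cm × 10 = 122.4 mm.
1 mm over 1 m² is 1 L, so volume = 122.4 × 35715.6 = 4371589.4 L ≈ 4372000 L.

4372000 litres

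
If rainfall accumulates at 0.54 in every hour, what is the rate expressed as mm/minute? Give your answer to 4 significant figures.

0.2286 mm/minute

0.54 in/hour × 25.4 mm/in × 0.0166667 hour/minute = 0.2286 mm/minute.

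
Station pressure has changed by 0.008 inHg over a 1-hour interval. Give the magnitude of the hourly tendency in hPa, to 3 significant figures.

0.271 hPa per hour

0.008 inHg / 1 h × 33.8639 hPa/inHg = 0.271 hPa/h.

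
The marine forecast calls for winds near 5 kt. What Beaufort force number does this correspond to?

Beaufort force 2

5 kt lies in the Beaufort 2 band (light breeze, 4–6 kt).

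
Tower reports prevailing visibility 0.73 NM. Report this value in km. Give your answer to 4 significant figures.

1.352 km

1 nmi = 1.852 km, so 0.73 × 1.852 = 1.352 km.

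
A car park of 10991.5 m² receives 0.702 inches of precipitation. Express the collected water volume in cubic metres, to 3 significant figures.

196 cubic metres

Depth: 0.702 in × 25.4 = 17.8308 mm.
1 mm over 1 m² is 1 L, so volume = 17.8308 × 10991.5 = 195987.24 L = 196 m³.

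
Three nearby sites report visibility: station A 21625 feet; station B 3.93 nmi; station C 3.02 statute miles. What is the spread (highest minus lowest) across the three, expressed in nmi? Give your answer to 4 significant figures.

station A: 21625 ft = 3.55902 nmi.
station C: 3.02 SM = 2.62431 nmi.
Spread: 3.93000 − 2.62431 = 1.306 nmi.

1.306 nmi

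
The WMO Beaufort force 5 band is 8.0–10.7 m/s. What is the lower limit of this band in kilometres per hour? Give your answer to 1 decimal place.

28.8 km/h

8.0–10.7 m/s × 3.6 = 28.8–38.5 km/h.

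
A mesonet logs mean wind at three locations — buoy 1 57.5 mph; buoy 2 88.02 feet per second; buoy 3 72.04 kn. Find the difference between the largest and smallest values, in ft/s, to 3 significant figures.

buoy 1: 57.5 mph = 84.333 ft/s.
buoy 3: 72.04 kt = 121.590 ft/s.
Spread: 121.590 − 84.333 = 37.3 ft/s.

37.3 ft/s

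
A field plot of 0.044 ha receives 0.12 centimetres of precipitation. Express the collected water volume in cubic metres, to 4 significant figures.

0.5280 cubic metres

Depth: 0.12 cm × 10 = 1.2 mm.
Area: 0.044 ha = 440 m².
1 mm over 1 m² is 1 L, so volume = 1.2 × 440 = 528 L = 0.5280 m³.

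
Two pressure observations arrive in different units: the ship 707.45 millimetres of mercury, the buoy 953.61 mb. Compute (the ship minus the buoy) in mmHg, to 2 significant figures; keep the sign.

-7.8 mmHg

the buoy: 953.61 mb = 715.266 mmHg.
Difference: 707.450 − 715.266 = -7.8 mmHg.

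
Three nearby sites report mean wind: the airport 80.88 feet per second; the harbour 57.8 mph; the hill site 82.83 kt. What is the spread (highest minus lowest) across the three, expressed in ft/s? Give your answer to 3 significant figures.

the harbour: 57.8 mph = 84.773 ft/s.
the hill site: 82.83 kt = 139.801 ft/s.
Spread: 139.801 − 80.880 = 58.9 ft/s.

58.9 ft/s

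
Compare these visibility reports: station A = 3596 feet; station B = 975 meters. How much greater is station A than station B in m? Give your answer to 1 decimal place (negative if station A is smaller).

station A: 3596 ft = 1096.061 m.
Difference: 1096.061 − 975.000 = 121.1 m.

121.1 m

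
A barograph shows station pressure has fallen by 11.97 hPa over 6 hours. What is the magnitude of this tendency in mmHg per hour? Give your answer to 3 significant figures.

1.50 mmHg per hour

11.97 hPa / 6 h × 0.750062 mmHg/hPa = 1.50 mmHg/h.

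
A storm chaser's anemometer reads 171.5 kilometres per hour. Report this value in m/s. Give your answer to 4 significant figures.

1 km/h = 0.277778 m/s, so 171.5 × 0.277778 = 47.64 m/s.

47.64 m/s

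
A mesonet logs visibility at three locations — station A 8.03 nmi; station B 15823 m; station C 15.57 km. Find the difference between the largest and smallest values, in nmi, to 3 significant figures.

station B: 15823 m = 8.54374 nmi.
station C: 15.57 km = 8.40713 nmi.
Spread: 8.54374 − 8.03000 = 0.514 nmi.

0.514 nmi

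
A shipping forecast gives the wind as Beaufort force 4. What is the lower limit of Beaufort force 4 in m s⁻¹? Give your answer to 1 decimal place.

5.5 m/s

Beaufort 4 (moderate breeze) spans 5.5–7.9 m/s.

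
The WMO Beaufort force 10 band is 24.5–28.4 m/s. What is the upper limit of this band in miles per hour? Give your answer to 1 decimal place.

63.5 mph

24.5–28.4 m/s × 2.237 = 54.8–63.5 mph.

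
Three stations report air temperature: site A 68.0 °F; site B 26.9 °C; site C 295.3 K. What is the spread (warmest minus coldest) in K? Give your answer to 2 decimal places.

6.90 K

site A: 68.0 °F = 20.000 °C.
site C: 295.3 K = 22.150 °C.
Spread: 26.900 − 20.000 = 6.900 °C.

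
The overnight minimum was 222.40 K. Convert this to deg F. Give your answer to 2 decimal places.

First to °C: -50.75 °C.
Then to °F: -59.35 °F.

-59.35 °F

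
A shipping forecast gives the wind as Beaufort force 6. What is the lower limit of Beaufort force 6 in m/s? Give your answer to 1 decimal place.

Beaufort 6 (strong breeze) spans 10.8–13.8 m/s.

10.8 m/s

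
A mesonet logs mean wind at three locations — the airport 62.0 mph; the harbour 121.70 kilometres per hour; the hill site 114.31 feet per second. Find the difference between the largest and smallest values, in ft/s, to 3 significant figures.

23.4 ft/s

the airport: 62.0 mph = 90.933 ft/s.
the harbour: 121.70 km/h = 110.911 ft/s.
Spread: 114.310 − 90.933 = 23.4 ft/s.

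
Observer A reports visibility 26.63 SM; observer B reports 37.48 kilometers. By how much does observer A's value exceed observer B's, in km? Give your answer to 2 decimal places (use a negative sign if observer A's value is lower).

observer A: 26.63 SM = 42.8568 km.
Difference: 42.8568 − 37.4800 = 5.38 km.

5.38 km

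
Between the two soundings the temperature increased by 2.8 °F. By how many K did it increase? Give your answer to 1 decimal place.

For a temperature change the 32° offset cancels: ΔK = 2.8 × 0.5556 = 1.6 K.

1.6 K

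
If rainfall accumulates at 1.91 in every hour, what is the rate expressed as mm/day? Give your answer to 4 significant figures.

1.91 in/hour × 25.4 mm/in × 24 hour/day = 1164 mm/day.

1164 mm/day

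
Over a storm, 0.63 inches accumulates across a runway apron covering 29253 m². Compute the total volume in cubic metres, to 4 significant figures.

468.1 cubic metres

Depth: 0.63 in × 25.4 = 16.002 mm.
1 mm over 1 m² is 1 L, so volume = 16.002 × 29253 = 468106.51 L = 468.1 m³.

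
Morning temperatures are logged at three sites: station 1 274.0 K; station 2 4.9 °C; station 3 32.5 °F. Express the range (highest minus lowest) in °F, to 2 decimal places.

station 1: 274.0 K = 0.850 °C.
station 3: 32.5 °F = 0.278 °C.
Spread: 4.900 − 0.278 = 4.622 °C = 8.32 °F.

8.32 °F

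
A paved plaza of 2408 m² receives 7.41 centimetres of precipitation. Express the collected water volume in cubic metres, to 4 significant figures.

178.4 cubic metres

Depth: 7.41 cm × 10 = 74.1 mm.
1 mm over 1 m² is 1 L, so volume = 74.1 × 2408 = 178432.8 L = 178.4 m³.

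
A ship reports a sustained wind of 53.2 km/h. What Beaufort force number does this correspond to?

Beaufort force 7

53.2 km/h = 14.8 m/s, which is Beaufort 7 (near gale, 13.9–17.1 m/s).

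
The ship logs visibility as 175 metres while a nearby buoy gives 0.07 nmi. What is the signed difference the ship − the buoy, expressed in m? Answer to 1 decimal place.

the buoy: 0.07 nmi = 129.640 m.
Difference: 175.000 − 129.640 = 45.4 m.

45.4 m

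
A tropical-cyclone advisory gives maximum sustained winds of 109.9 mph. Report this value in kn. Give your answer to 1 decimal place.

95.5 kt

1 mph = 0.868976 kt, so 109.9 × 0.868976 = 95.5 kt.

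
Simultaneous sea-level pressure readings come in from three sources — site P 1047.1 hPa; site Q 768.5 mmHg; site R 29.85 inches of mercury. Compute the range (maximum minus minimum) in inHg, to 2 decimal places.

site P: 1047.1 hPa = 30.9208 inHg.
site Q: 768.5 mmHg = 30.2559 inHg.
Spread: 30.9208 − 29.8500 = 1.07 inHg.

1.07 inHg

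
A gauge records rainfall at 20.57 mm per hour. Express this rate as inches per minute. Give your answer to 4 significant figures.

20.57 mm/hour × 0.0393701 in/mm × 0.0166667 hour/minute = 0.01350 in/minute.

0.01350 in/minute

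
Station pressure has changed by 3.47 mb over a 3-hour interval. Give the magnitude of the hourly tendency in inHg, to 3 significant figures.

3.47 mb / 3 h × 0.02953 inHg/mb = 0.0342 inHg/h.

0.0342 inHg per hour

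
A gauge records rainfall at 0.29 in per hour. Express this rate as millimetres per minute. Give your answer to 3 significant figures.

0.29 in/hour × 25.4 mm/in × 0.0166667 hour/minute = 0.123 mm/minute.

0.123 mm/minute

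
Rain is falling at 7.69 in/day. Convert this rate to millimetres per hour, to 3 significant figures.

7.69 in/day × 25.4 mm/in × 0.0416667 day/hour = 8.14 mm/hour.

8.14 mm/hour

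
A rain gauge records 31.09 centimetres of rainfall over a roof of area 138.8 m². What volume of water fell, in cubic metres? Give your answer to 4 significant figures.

Depth: 31.09 cm × 10 = 310.9 mm.
1 mm over 1 m² is 1 L, so volume = 310.9 × 138.8 = 43152.92 L = 43.15 m³.

43.15 cubic metres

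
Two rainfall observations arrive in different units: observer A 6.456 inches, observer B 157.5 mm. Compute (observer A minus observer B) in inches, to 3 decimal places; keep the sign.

observer B: 157.5 mm = 6.20079 in.
Difference: 6.45600 − 6.20079 = 0.255 in.

0.255 in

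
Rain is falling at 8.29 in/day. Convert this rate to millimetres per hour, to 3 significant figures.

8.77 mm/hour

8.29 in/day × 25.4 mm/in × 0.0416667 day/hour = 8.77 mm/hour.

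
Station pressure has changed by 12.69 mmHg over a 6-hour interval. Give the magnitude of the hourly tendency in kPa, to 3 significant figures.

0.282 kPa per hour

12.69 mmHg / 6 h × 0.133322 kPa/mmHg = 0.282 kPa/h.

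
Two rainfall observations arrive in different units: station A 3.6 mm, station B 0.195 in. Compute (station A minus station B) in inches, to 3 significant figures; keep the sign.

-0.0533 in

station A: 3.6 mm = 0.141732 in.
Difference: 0.141732 − 0.195000 = -0.0533 in.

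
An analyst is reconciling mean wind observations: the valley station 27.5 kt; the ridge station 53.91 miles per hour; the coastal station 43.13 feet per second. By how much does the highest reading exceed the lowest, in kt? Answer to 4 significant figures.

the ridge station: 53.91 mph = 46.8465 kt.
the coastal station: 43.13 ft/s = 25.5538 kt.
Spread: 46.8465 − 25.5538 = 21.29 kt.

21.29 kt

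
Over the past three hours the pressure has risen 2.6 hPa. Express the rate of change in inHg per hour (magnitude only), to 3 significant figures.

2.6 hPa / 3 h × 0.02953 inHg/hPa = 0.0256 inHg/h.

0.0256 inHg per hour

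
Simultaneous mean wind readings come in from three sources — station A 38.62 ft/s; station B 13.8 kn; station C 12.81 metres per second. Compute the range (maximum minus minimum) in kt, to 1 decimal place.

station A: 38.62 ft/s = 22.882 kt.
station C: 12.81 m/s = 24.901 kt.
Spread: 24.901 − 13.800 = 11.1 kt.

11.1 kt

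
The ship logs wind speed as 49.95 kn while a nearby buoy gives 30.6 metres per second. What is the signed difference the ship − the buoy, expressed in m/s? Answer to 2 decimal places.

the ship: 49.95 kt = 25.6965 m/s.
Difference: 25.6965 − 30.6000 = -4.90 m/s.

-4.90 m/s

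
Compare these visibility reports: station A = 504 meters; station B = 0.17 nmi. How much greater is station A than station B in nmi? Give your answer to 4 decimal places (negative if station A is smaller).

0.1021 nmi

station A: 504 m = 0.272138 nmi.
Difference: 0.272138 − 0.170000 = 0.1021 nmi.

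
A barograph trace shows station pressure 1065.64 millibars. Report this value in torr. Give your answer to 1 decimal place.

1 mb = 0.750062 mmHg, so 1065.64 × 0.750062 = 799.3 mmHg.

799.3 mmHg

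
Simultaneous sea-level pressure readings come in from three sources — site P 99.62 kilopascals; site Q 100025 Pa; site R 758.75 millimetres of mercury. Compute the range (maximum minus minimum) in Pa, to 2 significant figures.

site P: 99.62 kPa = 99620.00 Pa.
site R: 758.75 mmHg = 101158.36 Pa.
Spread: 101158.36 − 99620.00 = 1500 Pa.

1500 Pa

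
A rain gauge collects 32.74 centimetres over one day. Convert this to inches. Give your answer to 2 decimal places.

1 cm = 0.393701 in, so 32.74 × 0.393701 = 12.89 in.

12.89 in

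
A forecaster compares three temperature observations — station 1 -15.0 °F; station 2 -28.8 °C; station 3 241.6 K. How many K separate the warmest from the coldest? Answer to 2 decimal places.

5.44 K

station 1: -15.0 °F = -26.111 °C.
station 3: 241.6 K = -31.550 °C.
Spread: (-26.111) − (-31.550) = 5.439 °C.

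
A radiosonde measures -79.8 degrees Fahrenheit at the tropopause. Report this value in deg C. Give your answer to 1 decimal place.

°C = (°F − 32) × 5/9 = (-79.8 − 32) / 1.8 = -62.1 °C.

-62.1 °C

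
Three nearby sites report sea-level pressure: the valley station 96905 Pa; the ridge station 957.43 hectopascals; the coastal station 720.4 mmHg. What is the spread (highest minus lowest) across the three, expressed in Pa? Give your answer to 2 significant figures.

the ridge station: 957.43 hPa = 95743.00 Pa.
the coastal station: 720.4 mmHg = 96045.45 Pa.
Spread: 96905.00 − 95743.00 = 1200 Pa.

1200 Pa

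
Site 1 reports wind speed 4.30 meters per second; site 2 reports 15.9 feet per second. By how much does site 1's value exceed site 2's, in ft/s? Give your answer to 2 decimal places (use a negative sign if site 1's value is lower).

-1.79 ft/s

site 1: 4.30 m/s = 14.1076 ft/s.
Difference: 14.1076 − 15.9000 = -1.79 ft/s.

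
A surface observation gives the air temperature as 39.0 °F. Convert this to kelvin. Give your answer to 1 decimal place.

277.0 K

First to °C: 3.89 °C.
Then to K: 277.0 K.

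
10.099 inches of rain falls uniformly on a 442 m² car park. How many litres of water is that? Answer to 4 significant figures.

113400 litres

Depth: 10.099 in × 25.4 = 256.5146 mm.
1 mm over 1 m² is 1 L, so volume = 256.5146 × 442 = 113379.45 L ≈ 113400 L.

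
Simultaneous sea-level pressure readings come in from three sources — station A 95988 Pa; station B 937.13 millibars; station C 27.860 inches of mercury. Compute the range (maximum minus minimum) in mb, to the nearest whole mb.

23 mb

station A: 95988 Pa = 959.88 mb.
station C: 27.860 inHg = 943.45 mb.
Spread: 959.88 − 937.13 = 23 mb.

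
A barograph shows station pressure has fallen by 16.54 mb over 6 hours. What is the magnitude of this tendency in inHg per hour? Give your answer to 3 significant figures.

16.54 mb / 6 h × 0.02953 inHg/mb = 0.0814 inHg/h.

0.0814 inHg per hour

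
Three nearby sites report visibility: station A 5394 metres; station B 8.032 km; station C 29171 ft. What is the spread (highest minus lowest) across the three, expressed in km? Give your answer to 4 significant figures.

station A: 5394 m = 5.39400 km.
station C: 29171 ft = 8.89132 km.
Spread: 8.89132 − 5.39400 = 3.497 km.

3.497 km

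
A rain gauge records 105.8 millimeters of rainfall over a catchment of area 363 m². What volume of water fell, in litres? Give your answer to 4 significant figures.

38410 litres

1 mm over 1 m² is 1 L, so volume = 105.8 × 363 = 38405.4 L ≈ 38410 L.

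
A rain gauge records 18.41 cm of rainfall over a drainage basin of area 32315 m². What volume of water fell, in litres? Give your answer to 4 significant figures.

5949000 litres

Depth: 18.41 cm × 10 = 184.1 mm.
1 mm over 1 m² is 1 L, so volume = 184.1 × 32315 = 5949191.5 L ≈ 5949000 L.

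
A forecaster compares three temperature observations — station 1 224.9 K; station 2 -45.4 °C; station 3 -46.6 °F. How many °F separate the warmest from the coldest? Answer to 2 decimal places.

station 1: 224.9 K = -48.250 °C.
station 3: -46.6 °F = -43.667 °C.
Spread: (-43.667) − (-48.250) = 4.583 °C = 8.25 °F.

8.25 °F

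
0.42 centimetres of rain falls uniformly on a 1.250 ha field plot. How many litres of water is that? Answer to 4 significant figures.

52500 litres

Depth: 0.42 cm × 10 = 4.2 mm.
Area: 1.250 ha = 12500 m².
1 mm over 1 m² is 1 L, so volume = 4.2 × 12500 = 52500 L.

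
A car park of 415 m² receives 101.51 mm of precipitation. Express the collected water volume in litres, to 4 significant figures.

42130 litres

1 mm over 1 m² is 1 L, so volume = 101.51 × 415 = 42126.65 L ≈ 42130 L.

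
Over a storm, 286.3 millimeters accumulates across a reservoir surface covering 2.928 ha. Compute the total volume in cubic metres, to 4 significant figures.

Area: 2.928 ha = 29280 m².
1 mm over 1 m² is 1 L, so volume = 286.3 × 29280 = 8382864 L = 8383 m³.

8383 cubic metres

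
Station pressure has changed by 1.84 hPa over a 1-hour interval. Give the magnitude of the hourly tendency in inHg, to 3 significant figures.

0.0543 inHg per hour

1.84 hPa / 1 h × 0.02953 inHg/hPa = 0.0543 inHg/h.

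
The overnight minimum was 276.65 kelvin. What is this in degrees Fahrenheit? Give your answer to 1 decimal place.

38.3 °F

First to °C: 3.50 °C.
Then to °F: 38.3 °F.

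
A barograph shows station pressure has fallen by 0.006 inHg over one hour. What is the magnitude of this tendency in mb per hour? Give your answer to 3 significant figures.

0.006 inHg / 1 h × 33.8639 mb/inHg = 0.203 mb/h.

0.203 mb per hour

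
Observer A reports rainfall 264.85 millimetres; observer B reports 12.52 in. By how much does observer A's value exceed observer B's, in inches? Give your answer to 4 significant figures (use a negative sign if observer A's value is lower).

-2.093 in

observer A: 264.85 mm = 10.42717 in.
Difference: 10.42717 − 12.52000 = -2.093 in.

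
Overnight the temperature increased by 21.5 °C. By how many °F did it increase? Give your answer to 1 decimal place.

38.7 °F

For a temperature change the 32° offset cancels: Δ°F = 21.5 × 1.8 = 38.7 °F.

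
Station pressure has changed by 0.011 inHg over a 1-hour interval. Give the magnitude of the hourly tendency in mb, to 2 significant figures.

0.37 mb per hour

0.011 inHg / 1 h × 33.8639 mb/inHg = 0.37 mb/h.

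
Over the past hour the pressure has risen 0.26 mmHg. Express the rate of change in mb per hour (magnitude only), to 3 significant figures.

0.347 mb per hour

0.26 mmHg / 1 h × 1.33322 mb/mmHg = 0.347 mb/h.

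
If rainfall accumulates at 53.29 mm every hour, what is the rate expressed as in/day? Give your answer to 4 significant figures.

50.35 in/day

53.29 mm/hour × 0.0393701 in/mm × 24 hour/day = 50.35 in/day.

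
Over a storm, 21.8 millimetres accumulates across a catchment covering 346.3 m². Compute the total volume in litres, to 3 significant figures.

7550 litres

1 mm over 1 m² is 1 L, so volume = 21.8 × 346.3 = 7549.34 L ≈ 7550 L.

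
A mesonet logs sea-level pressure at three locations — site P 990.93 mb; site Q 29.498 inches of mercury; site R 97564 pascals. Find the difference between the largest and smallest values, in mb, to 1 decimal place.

23.3 mb

site Q: 29.498 inHg = 998.917 mb.
site R: 97564 Pa = 975.640 mb.
Spread: 998.917 − 975.640 = 23.3 mb.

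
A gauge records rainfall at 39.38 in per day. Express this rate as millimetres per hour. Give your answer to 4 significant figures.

39.38 in/day × 25.4 mm/in × 0.0416667 day/hour = 41.68 mm/hour.

41.68 mm/hour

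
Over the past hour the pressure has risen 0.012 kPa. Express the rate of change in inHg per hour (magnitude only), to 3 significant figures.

0.012 kPa / 1 h × 0.2953 inHg/kPa = 0.00354 inHg/h.

0.00354 inHg per hour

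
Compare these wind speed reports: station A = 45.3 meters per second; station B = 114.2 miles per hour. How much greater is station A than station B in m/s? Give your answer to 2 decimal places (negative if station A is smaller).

station B: 114.2 mph = 51.0520 m/s.
Difference: 45.3000 − 51.0520 = -5.75 m/s.

-5.75 m/s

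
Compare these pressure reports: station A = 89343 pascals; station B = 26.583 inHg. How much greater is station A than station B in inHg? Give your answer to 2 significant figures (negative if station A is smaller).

-0.20 inHg

station A: 89343 Pa = 26.3830 inHg.
Difference: 26.3830 − 26.5830 = -0.20 inHg.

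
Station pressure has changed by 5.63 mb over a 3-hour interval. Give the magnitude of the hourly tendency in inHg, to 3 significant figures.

5.63 mb / 3 h × 0.02953 inHg/mb = 0.0554 inHg/h.

0.0554 inHg per hour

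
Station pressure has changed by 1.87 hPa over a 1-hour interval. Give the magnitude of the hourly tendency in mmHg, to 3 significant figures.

1.87 hPa / 1 h × 0.750062 mmHg/hPa = 1.40 mmHg/h.

1.40 mmHg per hour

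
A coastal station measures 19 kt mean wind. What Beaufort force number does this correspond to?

Beaufort force 5

19 kt lies in the Beaufort 5 band (fresh breeze, 17–21 kt).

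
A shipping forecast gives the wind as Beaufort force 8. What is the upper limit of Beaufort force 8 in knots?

40 kt

Beaufort 8 (gale) spans 34–40 knots.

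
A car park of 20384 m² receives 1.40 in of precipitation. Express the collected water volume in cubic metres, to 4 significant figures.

724.9 cubic metres

Depth: 1.40 in × 25.4 = 35.56 mm.
1 mm over 1 m² is 1 L, so volume = 35.56 × 20384 = 724855.04 L = 724.9 m³.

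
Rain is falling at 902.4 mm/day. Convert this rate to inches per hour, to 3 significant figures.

902.4 mm/day × 0.0393701 in/mm × 0.0416667 day/hour = 1.48 in/hour.

1.48 in/hour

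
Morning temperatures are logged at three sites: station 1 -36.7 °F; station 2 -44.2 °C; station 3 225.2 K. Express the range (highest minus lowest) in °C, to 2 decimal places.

station 1: -36.7 °F = -38.167 °C.
station 3: 225.2 K = -47.950 °C.
Spread: (-38.167) − (-47.950) = 9.783 °C.

9.78 °C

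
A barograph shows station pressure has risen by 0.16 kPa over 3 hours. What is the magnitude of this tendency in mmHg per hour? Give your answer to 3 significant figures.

0.400 mmHg per hour

0.16 kPa / 3 h × 7.50062 mmHg/kPa = 0.400 mmHg/h.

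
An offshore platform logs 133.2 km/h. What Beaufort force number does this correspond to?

Beaufort force 12

133.2 km/h = 37.0 m/s, which is Beaufort 12 (hurricane force, ≥32.7 m/s).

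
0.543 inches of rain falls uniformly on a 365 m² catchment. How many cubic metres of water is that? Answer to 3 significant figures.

5.03 cubic metres

Depth: 0.543 in × 25.4 = 13.7922 mm.
1 mm over 1 m² is 1 L, so volume = 13.7922 × 365 = 5034.153 L = 5.03 m³.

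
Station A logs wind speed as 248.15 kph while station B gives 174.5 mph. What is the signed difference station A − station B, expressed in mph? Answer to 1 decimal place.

station A: 248.15 km/h = 154.193 mph.
Difference: 154.193 − 174.500 = -20.3 mph.

-20.3 mph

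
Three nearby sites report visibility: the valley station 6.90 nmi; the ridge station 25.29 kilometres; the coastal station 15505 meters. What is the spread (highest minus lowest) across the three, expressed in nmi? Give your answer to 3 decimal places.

6.756 nmi

the ridge station: 25.29 km = 13.65551 nmi.
the coastal station: 15505 m = 8.37203 nmi.
Spread: 13.65551 − 6.90000 = 6.756 nmi.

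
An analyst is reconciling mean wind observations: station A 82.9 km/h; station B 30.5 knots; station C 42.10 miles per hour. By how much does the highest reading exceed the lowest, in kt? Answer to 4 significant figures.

station A: 82.9 km/h = 44.7624 kt.
station C: 42.10 mph = 36.5839 kt.
Spread: 44.7624 − 30.5000 = 14.26 kt.

14.26 kt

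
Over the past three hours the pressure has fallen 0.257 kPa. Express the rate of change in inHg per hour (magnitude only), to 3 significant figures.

0.0253 inHg per hour

0.257 kPa / 3 h × 0.2953 inHg/kPa = 0.0253 inHg/h.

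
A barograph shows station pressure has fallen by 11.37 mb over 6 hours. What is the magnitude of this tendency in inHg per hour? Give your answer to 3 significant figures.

0.0560 inHg per hour

11.37 mb / 6 h × 0.02953 inHg/mb = 0.0560 inHg/h.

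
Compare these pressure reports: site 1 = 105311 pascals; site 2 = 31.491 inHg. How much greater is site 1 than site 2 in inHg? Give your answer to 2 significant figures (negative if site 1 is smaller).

-0.39 inHg

site 1: 105311 Pa = 31.0983 inHg.
Difference: 31.0983 − 31.4910 = -0.39 inHg.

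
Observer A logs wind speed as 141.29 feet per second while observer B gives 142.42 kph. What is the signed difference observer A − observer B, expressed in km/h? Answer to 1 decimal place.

12.6 km/h

observer A: 141.29 ft/s = 155.035 km/h.
Difference: 155.035 − 142.420 = 12.6 km/h.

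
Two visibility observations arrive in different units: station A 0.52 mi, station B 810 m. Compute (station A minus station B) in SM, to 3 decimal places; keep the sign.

station B: 810 m = 0.50331 SM.
Difference: 0.52000 − 0.50331 = 0.017 SM.

0.017 SM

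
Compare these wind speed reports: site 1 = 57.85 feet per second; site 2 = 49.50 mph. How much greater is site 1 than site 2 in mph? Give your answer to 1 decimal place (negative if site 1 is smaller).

site 1: 57.85 ft/s = 39.443 mph.
Difference: 39.443 − 49.500 = -10.1 mph.

-10.1 mph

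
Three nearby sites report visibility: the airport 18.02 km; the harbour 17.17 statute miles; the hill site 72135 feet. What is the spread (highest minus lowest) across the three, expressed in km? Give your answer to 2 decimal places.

9.61 km

the harbour: 17.17 SM = 27.6324 km.
the hill site: 72135 ft = 21.9867 km.
Spread: 27.6324 − 18.0200 = 9.61 km.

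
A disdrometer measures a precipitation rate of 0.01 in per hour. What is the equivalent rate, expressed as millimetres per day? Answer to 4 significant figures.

0.01 in/hour × 25.4 mm/in × 24 hour/day = 6.096 mm/day.

6.096 mm/day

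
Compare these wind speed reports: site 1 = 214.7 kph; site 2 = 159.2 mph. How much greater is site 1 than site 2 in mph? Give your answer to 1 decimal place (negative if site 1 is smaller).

-25.8 mph

site 1: 214.7 km/h = 133.408 mph.
Difference: 133.408 − 159.200 = -25.8 mph.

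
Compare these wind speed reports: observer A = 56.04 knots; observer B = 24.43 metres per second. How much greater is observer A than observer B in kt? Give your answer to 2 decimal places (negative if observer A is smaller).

8.55 kt

observer B: 24.43 m/s = 47.4881 kt.
Difference: 56.0400 − 47.4881 = 8.55 kt.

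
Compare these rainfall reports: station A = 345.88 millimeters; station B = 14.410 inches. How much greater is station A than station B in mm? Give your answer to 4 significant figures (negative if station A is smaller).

station B: 14.410 in = 366.0140 mm.
Difference: 345.8800 − 366.0140 = -20.13 mm.

-20.13 mm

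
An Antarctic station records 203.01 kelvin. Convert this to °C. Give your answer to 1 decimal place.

-70.1 °C

°C = 203.01 − 273.15 = -70.1 °C.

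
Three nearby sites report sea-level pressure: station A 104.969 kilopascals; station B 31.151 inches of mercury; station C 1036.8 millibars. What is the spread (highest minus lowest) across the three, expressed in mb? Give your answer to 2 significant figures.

station A: 104.969 kPa = 1049.69 mb.
station B: 31.151 inHg = 1054.89 mb.
Spread: 1054.89 − 1036.80 = 18 mb.

18 mb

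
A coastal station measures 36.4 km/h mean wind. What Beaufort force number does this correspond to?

Beaufort force 5

36.4 km/h = 10.1 m/s, which is Beaufort 5 (fresh breeze, 8.0–10.7 m/s).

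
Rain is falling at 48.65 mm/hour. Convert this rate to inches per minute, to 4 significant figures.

48.65 mm/hour × 0.0393701 in/mm × 0.0166667 hour/minute = 0.03192 in/minute.

0.03192 in/minute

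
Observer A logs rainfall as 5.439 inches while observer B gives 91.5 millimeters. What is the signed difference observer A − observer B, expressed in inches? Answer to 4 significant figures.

1.837 in

observer B: 91.5 mm = 3.60236 in.
Difference: 5.43900 − 3.60236 = 1.837 in.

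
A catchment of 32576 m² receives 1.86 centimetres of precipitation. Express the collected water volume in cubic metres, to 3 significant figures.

Depth: 1.86 cm × 10 = 18.6 mm.
1 mm over 1 m² is 1 L, so volume = 18.6 × 32576 = 605913.6 L = 606 m³.

606 cubic metres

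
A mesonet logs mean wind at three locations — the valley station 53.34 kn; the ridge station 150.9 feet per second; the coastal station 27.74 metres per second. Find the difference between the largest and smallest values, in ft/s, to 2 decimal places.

60.87 ft/s

the valley station: 53.34 kt = 90.0278 ft/s.
the coastal station: 27.74 m/s = 91.0105 ft/s.
Spread: 150.9000 − 90.0278 = 60.87 ft/s.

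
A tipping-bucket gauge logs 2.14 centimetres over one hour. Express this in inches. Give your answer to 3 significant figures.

1 cm = 0.393701 in, so 2.14 × 0.393701 = 0.843 in.

0.843 in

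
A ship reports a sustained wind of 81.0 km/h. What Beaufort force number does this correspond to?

81.0 km/h = 22.5 m/s, which is Beaufort 9 (strong gale, 20.8–24.4 m/s).

Beaufort force 9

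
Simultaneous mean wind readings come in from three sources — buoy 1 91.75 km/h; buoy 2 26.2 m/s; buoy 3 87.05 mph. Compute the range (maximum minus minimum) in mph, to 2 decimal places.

buoy 1: 91.75 km/h = 57.0108 mph.
buoy 2: 26.2 m/s = 58.6077 mph.
Spread: 87.0500 − 57.0108 = 30.04 mph.

30.04 mph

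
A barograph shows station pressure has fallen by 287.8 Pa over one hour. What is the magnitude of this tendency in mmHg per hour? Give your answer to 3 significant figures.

287.8 Pa / 1 h × 0.00750062 mmHg/Pa = 2.16 mmHg/h.

2.16 mmHg per hour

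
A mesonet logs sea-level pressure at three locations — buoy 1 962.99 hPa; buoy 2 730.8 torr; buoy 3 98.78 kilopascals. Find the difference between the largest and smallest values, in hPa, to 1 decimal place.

24.8 hPa

buoy 2: 730.8 mmHg = 974.320 hPa.
buoy 3: 98.78 kPa = 987.800 hPa.
Spread: 987.800 − 962.990 = 24.8 hPa.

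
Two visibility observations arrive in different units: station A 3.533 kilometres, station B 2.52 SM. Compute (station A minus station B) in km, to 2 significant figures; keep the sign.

-0.52 km

station B: 2.52 SM = 4.0555 km.
Difference: 3.5330 − 4.0555 = -0.52 km.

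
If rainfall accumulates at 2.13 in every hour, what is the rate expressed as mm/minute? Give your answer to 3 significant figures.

2.13 in/hour × 25.4 mm/in × 0.0166667 hour/minute = 0.902 mm/minute.

0.902 mm/minute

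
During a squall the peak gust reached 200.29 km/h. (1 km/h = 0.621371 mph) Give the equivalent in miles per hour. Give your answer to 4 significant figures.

1 km/h = 0.621371 mph, so 200.29 × 0.621371 = 124.5 mph.

124.5 mph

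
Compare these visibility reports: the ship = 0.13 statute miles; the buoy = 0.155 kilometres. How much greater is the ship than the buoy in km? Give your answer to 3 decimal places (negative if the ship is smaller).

the ship: 0.13 SM = 0.20921 km.
Difference: 0.20921 − 0.15500 = 0.054 km.

0.054 km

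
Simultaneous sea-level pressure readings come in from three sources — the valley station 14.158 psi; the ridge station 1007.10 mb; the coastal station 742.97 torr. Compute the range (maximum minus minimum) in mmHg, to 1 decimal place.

the valley station: 14.158 psi = 732.180 mmHg.
the ridge station: 1007.10 mb = 755.387 mmHg.
Spread: 755.387 − 732.180 = 23.2 mmHg.

23.2 mmHg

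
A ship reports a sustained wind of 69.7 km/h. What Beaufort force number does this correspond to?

Beaufort force 8

69.7 km/h = 19.4 m/s, which is Beaufort 8 (gale, 17.2–20.7 m/s).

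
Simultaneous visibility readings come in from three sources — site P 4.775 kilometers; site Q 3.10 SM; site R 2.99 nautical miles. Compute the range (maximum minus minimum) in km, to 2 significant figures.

0.76 km

site Q: 3.10 SM = 4.9890 km.
site R: 2.99 nmi = 5.5375 km.
Spread: 5.5375 − 4.7750 = 0.76 km.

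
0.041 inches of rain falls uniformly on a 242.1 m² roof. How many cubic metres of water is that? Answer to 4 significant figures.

0.2521 cubic metres

Depth: 0.041 in × 25.4 = 1.0414 mm.
1 mm over 1 m² is 1 L, so volume = 1.0414 × 242.1 = 252.12294 L = 0.2521 m³.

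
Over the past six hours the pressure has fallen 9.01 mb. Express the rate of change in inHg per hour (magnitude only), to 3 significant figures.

0.0443 inHg per hour

9.01 mb / 6 h × 0.02953 inHg/mb = 0.0443 inHg/h.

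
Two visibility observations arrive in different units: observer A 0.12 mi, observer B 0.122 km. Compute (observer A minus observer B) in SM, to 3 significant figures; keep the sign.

0.0442 SM

observer B: 0.122 km = 0.075807 SM.
Difference: 0.120000 − 0.075807 = 0.0442 SM.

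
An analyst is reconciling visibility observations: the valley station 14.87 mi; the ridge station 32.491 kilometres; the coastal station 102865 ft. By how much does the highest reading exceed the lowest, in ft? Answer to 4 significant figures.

the valley station: 14.87 SM = 78513.60 ft.
the ridge station: 32.491 km = 106597.77 ft.
Spread: 106597.77 − 78513.60 = 28080 ft.

28080 ft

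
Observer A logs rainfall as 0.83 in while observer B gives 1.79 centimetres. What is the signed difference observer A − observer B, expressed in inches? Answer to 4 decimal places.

observer B: 1.79 cm = 0.704724 in.
Difference: 0.830000 − 0.704724 = 0.1253 in.

0.1253 in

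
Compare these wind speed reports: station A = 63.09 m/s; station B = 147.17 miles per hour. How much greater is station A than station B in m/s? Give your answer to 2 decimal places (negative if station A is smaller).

-2.70 m/s

station B: 147.17 mph = 65.7909 m/s.
Difference: 63.0900 − 65.7909 = -2.70 m/s.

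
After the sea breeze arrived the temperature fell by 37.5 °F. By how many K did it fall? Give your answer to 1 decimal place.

A change of 1 °C equals a change of 1.8 °F: ΔK = 37.5 × 0.5556 = 20.8 K.

20.8 K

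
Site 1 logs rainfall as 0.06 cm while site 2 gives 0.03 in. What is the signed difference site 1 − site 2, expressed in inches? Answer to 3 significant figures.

site 1: 0.06 cm = 0.0236220 in.
Difference: 0.0236220 − 0.0300000 = -0.00638 in.

-0.00638 in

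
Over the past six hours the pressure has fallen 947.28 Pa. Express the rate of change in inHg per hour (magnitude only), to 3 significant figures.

947.28 Pa / 6 h × 0.0002953 inHg/Pa = 0.0466 inHg/h.

0.0466 inHg per hour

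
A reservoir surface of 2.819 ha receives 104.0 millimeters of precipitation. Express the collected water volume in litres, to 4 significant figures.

Area: 2.819 ha = 28190 m².
1 mm over 1 m² is 1 L, so volume = 104 × 28190 = 2931760 L ≈ 2932000 L.

2932000 litres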